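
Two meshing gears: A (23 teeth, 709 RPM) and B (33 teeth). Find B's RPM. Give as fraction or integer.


Gear ratio: teeth_A * RPM_A = teeth_B * RPM_B
23 * 709 = 33 * RPM_B
16307 = 33 * RPM_B
RPM_B = 16307 / 33
RPM_B = 16307/33

16307/33


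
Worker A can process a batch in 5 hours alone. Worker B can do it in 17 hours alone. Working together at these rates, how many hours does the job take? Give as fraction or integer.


Rate of A = 1/5 job per hour
Rate of B = 1/17 job per hour
Combined rate = 1/5 + 1/17
Find common denominator: (17 + 5)/(5*17) = 22/85
Combined rate = 22/85 job per hour
Time together = 1 / (22/85) = 85/22 hours

85/22


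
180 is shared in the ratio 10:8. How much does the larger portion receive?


Total parts = 10 + 8 = 18
Value per part = 180 / 18 = 10
First share = 10 * 10 = 100
Second share = 8 * 10 = 80
Larger share = 100

100


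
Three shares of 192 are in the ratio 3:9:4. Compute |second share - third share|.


Total parts = 3 + 9 + 4 = 16
Value per part = 192 / 16 = 12
Shares: 3*12=36, 9*12=108, 4*12=48
Second share = 108, third share = 48
Difference = |108 - 48| = 60

60


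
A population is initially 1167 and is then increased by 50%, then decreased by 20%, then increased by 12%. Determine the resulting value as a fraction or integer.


Start: 1167
Step 1: increase by 50% => multiply by 150/100
  1167 * 150/100 = 3501/2
Step 2: decrease by 20% => multiply by 80/100
  3501/2 * 80/100 = 7002/5
Step 3: increase by 12% => multiply by 112/100
  7002/5 * 112/100 = 196056/125
Final value = 196056/125

196056/125


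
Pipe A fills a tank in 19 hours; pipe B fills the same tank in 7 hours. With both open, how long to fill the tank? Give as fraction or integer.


Rate of A = 1/19 job per hour
Rate of B = 1/7 job per hour
Combined rate = 1/19 + 1/7
Find common denominator: (7 + 19)/(19*7) = 26/133
Combined rate = 26/133 job per hour
Time together = 1 / (26/133) = 133/26 hours

133/26


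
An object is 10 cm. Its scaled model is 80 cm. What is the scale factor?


Original length = 10 cm
Scaled length = 80 cm
Scale factor = 80 / 10
= 8

8


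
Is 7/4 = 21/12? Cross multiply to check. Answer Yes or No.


Cross multiply to check 7/4 = 21/12
Left cross product: 7 * 12 = 84
Right cross product: 4 * 21 = 84
84 = 84
Equal, so proportions match => Yes

Yes


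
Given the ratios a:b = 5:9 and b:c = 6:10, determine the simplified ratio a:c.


Given a:b = 5:9 and b:c = 6:10
Make b consistent. Multiply first ratio by 6: a:b = 30:54
Multiply second ratio by 9: b:c = 54:90
Now b = 54 in both, so a:b:c = 30:54:90
Therefore a:c = 30:90
Simplify by GCD: a:c = 1:3

1:3


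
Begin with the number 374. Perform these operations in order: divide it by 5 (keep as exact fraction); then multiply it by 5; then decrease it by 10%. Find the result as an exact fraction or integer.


Start with 374.
Step 1: Divide by 5: 374 / 5 = 374/5
Step 2: Multiply by 5: 374/5 * 5 = 374
Step 3: Decrease by 10%: 374 * 90/100 = 1683/5
Final result = 1683/5

1683/5


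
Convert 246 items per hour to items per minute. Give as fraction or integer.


Converting from per hour to per minute
Rate = 246 items per hour
Divide by 60: 246/60
= 41/10 items per minute

41/10


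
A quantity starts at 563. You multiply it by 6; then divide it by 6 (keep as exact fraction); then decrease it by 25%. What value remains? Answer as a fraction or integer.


Start with 563.
Step 1: Multiply by 6: 563 * 6 = 3378
Step 2: Divide by 6: 3378 / 6 = 563
Step 3: Decrease by 25%: 563 * 75/100 = 1689/4
Final result = 1689/4

1689/4


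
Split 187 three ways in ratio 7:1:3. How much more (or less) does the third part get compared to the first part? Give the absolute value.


Total parts = 7 + 1 + 3 = 11
Value per part = 187 / 11 = 17
Shares: 7*17=119, 1*17=17, 3*17=51
Third share = 51, first share = 119
Difference = |51 - 119| = 68

68


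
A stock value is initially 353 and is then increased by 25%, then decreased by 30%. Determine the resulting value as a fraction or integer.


Start: 353
Step 1: increase by 25% => multiply by 125/100
  353 * 125/100 = 1765/4
Step 2: decrease by 30% => multiply by 70/100
  1765/4 * 70/100 = 2471/8
Final value = 2471/8

2471/8


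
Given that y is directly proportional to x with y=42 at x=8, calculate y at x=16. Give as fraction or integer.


Direct proportion: y = kx
Find k: k = 42/8 = 21/4
Compute y at x=16: y = 21/4 * 16
y = 84

84


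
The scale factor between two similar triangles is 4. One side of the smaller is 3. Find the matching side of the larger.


Similar triangles have proportional sides
Scale factor = 4
Smaller side = 3
Corresponding larger side = 3 * 4
= 12

12


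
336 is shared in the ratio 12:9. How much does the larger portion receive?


Total parts = 12 + 9 = 21
Value per part = 336 / 21 = 16
First share = 12 * 16 = 192
Second share = 9 * 16 = 144
Larger share = 192

192


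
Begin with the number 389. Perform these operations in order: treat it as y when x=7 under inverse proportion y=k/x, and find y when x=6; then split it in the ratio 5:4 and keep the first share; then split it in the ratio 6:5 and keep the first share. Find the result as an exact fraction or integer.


Start with 389.
Step 1: Inverse prop: k = (389)*7; new y = k/6 = 389*7/6 = 2723/6
Step 2: Split 5:4, first share = 2723/6 * 5/9 = 13615/54
Step 3: Split 6:5, first share = 13615/54 * 6/11 = 13615/99
Final result = 13615/99

13615/99


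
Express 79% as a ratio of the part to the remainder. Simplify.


Part = 79%, Remainder = 21%
Ratio = 79:21
GCD(79, 21) = 1
Simplify: 79:21 = 79:21

79:21


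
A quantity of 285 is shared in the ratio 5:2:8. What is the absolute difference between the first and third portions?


Total parts = 5 + 2 + 8 = 15
Value per part = 285 / 15 = 19
Shares: 5*19=95, 2*19=38, 8*19=152
First share = 95, third share = 152
Difference = |95 - 152| = 57

57


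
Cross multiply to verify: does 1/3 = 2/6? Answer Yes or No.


Cross multiply to check 1/3 = 2/6
Left cross product: 1 * 6 = 6
Right cross product: 3 * 2 = 6
6 = 6
Equal, so proportions match => Yes

Yes


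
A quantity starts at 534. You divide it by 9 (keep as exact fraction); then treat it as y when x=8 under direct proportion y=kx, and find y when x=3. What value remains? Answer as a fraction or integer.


Start with 534.
Step 1: Divide by 9: 534 / 9 = 178/3
Step 2: Direct prop: k = (178/3)/8; new y = k*3 = 178/3*3/8 = 89/4
Final result = 89/4

89/4


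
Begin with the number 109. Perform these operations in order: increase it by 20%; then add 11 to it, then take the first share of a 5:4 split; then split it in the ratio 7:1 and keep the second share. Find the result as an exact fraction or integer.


Start with 109.
Step 1: Increase by 20%: 109 * 120/100 = 654/5
Step 2: Add 11: 654/5+11=709/5; split 5:4 first = 709/5*5/9 = 709/9
Step 3: Split 7:1, second share = 709/9 * 1/8 = 709/72
Final result = 709/72

709/72


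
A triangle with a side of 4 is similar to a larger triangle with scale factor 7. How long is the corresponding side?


Similar triangles have proportional sides
Scale factor = 7
Smaller side = 4
Corresponding larger side = 4 * 7
= 28

28


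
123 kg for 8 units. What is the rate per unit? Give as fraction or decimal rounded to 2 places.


Total kg = 123
Number of units = 8
Unit rate = 123 / 8
= 15.38 kg per unit

15.38


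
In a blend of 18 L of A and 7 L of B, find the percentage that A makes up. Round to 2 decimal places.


Volume of A = 18 L
Volume of B = 7 L
Total volume = 18 + 7 = 25 L
Percentage of A = (18/25) * 100
= 72.00%

72.00


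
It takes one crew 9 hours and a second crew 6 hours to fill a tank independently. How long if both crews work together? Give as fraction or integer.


Rate of A = 1/9 job per hour
Rate of B = 1/6 job per hour
Combined rate = 1/9 + 1/6
Find common denominator: (6 + 9)/(9*6) = 15/54
Combined rate = 5/18 job per hour
Time together = 1 / (5/18) = 18/5 hours

18/5


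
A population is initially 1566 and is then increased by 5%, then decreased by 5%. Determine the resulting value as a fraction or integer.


Start: 1566
Step 1: increase by 5% => multiply by 105/100
  1566 * 105/100 = 16443/10
Step 2: decrease by 5% => multiply by 95/100
  16443/10 * 95/100 = 312417/200
Final value = 312417/200

312417/200


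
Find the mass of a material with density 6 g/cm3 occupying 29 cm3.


Using mass = density * volume
Density = 6 g/cm3
Volume = 29 cm3
Mass = 6 * 29
= 174 g

174


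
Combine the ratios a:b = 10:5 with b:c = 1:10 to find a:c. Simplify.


Given a:b = 10:5 and b:c = 1:10
Make b consistent. Multiply first ratio by 1: a:b = 10:5
Multiply second ratio by 5: b:c = 5:50
Now b = 5 in both, so a:b:c = 10:5:50
Therefore a:c = 10:50
Simplify by GCD: a:c = 1:5

1:5


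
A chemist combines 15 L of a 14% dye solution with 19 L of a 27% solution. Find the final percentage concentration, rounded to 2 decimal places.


Solute in mixture 1 = 14% of 15 L = 15*14/100 = 21/10 L
Solute in mixture 2 = 27% of 19 L = 19*27/100 = 513/100 L
Total solute = 21/10 + 513/100 = 723/100 L
Total volume = 15 + 19 = 34 L
Final concentration = 723/100/34 * 100 = 21.26%

21.26


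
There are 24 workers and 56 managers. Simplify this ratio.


Find GCD(24, 56)
GCD = 8
Divide both by 8: 24/8 = 3, 56/8 = 7
Simplified ratio = 3:7

3:7


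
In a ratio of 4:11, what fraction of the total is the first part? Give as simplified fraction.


Total parts = 4 + 11 = 15
First part fraction = 4/15
Simplify: 4/15 = 4/15

4/15


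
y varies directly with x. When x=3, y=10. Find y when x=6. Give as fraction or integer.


Direct proportion: y = kx
Find k: k = 10/3 = 10/3
Compute y at x=6: y = 10/3 * 6
y = 20

20


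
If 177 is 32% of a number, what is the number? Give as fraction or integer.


Given: 177 is 32% of the whole
Set up: 177 = 32/100 * whole
whole = 177 * 100 / 32
whole = 17700 / 32
whole = 4425/8

4425/8


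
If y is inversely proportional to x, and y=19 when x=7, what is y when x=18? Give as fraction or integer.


Inverse proportion: y = k/x
Find k: k = 7 * 19 = 133
Compute y at x=18: y = 133/18
y = 133/18

133/18


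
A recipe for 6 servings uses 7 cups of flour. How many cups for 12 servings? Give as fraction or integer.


Original: 7 cups for 6 servings
Target servings = 12
Scaling factor = 12/6
New amount = 7 * 12/6
= 84/6
= 14 cups

14


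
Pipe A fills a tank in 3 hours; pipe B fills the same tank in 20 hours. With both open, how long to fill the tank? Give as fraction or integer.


Rate of A = 1/3 job per hour
Rate of B = 1/20 job per hour
Combined rate = 1/3 + 1/20
Find common denominator: (20 + 3)/(3*20) = 23/60
Combined rate = 23/60 job per hour
Time together = 1 / (23/60) = 60/23 hours

60/23


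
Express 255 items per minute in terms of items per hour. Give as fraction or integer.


Converting from per minute to per hour
Rate = 255 items per minute
Multiply by 60: 255 * 60
= 15300 items per hour

15300


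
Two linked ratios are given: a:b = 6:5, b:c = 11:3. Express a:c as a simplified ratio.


Given a:b = 6:5 and b:c = 11:3
Make b consistent. Multiply first ratio by 11: a:b = 66:55
Multiply second ratio by 5: b:c = 55:15
Now b = 55 in both, so a:b:c = 66:55:15
Therefore a:c = 66:15
Simplify by GCD: a:c = 22:5

22:5


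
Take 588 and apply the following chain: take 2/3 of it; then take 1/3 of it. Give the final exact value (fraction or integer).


Start with 588.
Step 1: Take 2/3: 588 * 2/3 = 392
Step 2: Take 1/3: 392 * 1/3 = 392/3
Final result = 392/3

392/3


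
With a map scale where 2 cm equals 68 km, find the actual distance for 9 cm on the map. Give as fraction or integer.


Map scale: 2 cm = 68 km
Measured distance on map = 9 cm
Set up proportion: 9 * 68 / 2
= 612 / 2
= 306 km

306


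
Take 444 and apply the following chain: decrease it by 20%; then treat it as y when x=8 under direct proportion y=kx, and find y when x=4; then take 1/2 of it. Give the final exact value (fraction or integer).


Start with 444.
Step 1: Decrease by 20%: 444 * 80/100 = 1776/5
Step 2: Direct prop: k = (1776/5)/8; new y = k*4 = 1776/5*4/8 = 888/5
Step 3: Take 1/2: 888/5 * 1/2 = 444/5
Final result = 444/5

444/5


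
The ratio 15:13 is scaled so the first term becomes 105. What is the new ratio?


Original ratio: 15:13
First term target: 105
Scale factor = 105 / 15 = 7
Multiply second term: 13 * 7 = 91
Equivalent ratio = 105:91

105:91


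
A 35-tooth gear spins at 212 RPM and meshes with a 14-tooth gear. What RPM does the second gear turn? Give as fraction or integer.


Gear ratio: teeth_A * RPM_A = teeth_B * RPM_B
35 * 212 = 14 * RPM_B
7420 = 14 * RPM_B
RPM_B = 7420 / 14
RPM_B = 530

530


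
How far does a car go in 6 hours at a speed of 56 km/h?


Using distance = speed * time
Speed = 56 km/h
Time = 6 hours
Distance = 56 * 6
= 336 km

336


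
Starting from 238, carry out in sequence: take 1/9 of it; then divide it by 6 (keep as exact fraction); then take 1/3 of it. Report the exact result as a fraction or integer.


Start with 238.
Step 1: Take 1/9: 238 * 1/9 = 238/9
Step 2: Divide by 6: 238/9 / 6 = 119/27
Step 3: Take 1/3: 119/27 * 1/3 = 119/81
Final result = 119/81

119/81


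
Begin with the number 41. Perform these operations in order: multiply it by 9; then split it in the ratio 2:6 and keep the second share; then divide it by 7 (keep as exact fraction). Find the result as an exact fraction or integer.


Start with 41.
Step 1: Multiply by 9: 41 * 9 = 369
Step 2: Split 2:6, second share = 369 * 6/8 = 1107/4
Step 3: Divide by 7: 1107/4 / 7 = 1107/28
Final result = 1107/28

1107/28


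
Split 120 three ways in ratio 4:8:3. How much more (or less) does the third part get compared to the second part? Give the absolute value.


Total parts = 4 + 8 + 3 = 15
Value per part = 120 / 15 = 8
Shares: 4*8=32, 8*8=64, 3*8=24
Third share = 24, second share = 64
Difference = |24 - 64| = 40

40


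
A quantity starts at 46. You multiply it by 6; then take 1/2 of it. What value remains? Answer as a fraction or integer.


Start with 46.
Step 1: Multiply by 6: 46 * 6 = 276
Step 2: Take 1/2: 276 * 1/2 = 138
Final result = 138

138


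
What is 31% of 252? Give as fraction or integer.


Compute 31% of 252
Convert percentage: 31% = 31/100
Multiply: 252 * 31/100
= 7812/100
= 1953/25

1953/25


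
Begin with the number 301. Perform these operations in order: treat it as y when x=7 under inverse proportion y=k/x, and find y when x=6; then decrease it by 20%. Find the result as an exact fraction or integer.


Start with 301.
Step 1: Inverse prop: k = (301)*7; new y = k/6 = 301*7/6 = 2107/6
Step 2: Decrease by 20%: 2107/6 * 80/100 = 4214/15
Final result = 4214/15

4214/15


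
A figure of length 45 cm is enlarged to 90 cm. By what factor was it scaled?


Original length = 45 cm
Scaled length = 90 cm
Scale factor = 90 / 45
= 2

2


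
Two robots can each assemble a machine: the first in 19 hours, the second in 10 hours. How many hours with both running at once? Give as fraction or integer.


Rate of A = 1/19 job per hour
Rate of B = 1/10 job per hour
Combined rate = 1/19 + 1/10
Find common denominator: (10 + 19)/(19*10) = 29/190
Combined rate = 29/190 job per hour
Time together = 1 / (29/190) = 190/29 hours

190/29


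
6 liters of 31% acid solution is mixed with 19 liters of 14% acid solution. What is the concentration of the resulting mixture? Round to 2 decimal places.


Solute in mixture 1 = 31% of 6 L = 6*31/100 = 93/50 L
Solute in mixture 2 = 14% of 19 L = 19*14/100 = 133/50 L
Total solute = 93/50 + 133/50 = 113/25 L
Total volume = 6 + 19 = 25 L
Final concentration = 113/25/25 * 100 = 18.08%

18.08


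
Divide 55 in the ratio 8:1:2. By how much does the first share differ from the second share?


Total parts = 8 + 1 + 2 = 11
Value per part = 55 / 11 = 5
Shares: 8*5=40, 1*5=5, 2*5=10
First share = 40, second share = 5
Difference = |40 - 5| = 35

35


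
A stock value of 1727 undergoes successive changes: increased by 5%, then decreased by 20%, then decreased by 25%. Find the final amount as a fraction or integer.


Start: 1727
Step 1: increase by 5% => multiply by 105/100
  1727 * 105/100 = 36267/20
Step 2: decrease by 20% => multiply by 80/100
  36267/20 * 80/100 = 36267/25
Step 3: decrease by 25% => multiply by 75/100
  36267/25 * 75/100 = 108801/100
Final value = 108801/100

108801/100


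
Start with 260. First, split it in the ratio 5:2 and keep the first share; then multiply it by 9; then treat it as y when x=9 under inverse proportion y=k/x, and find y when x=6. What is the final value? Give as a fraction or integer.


Start with 260.
Step 1: Split 5:2, first share = 260 * 5/7 = 1300/7
Step 2: Multiply by 9: 1300/7 * 9 = 11700/7
Step 3: Inverse prop: k = (11700/7)*9; new y = k/6 = 11700/7*9/6 = 17550/7
Final result = 17550/7

17550/7


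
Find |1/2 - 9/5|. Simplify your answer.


Simplify: 1/2 = 1/2 and 9/5 = 9/5
Find common denominator: LCD = 10
Convert: 5/10 and 18/10
Difference = |5 - 18|/10 = 13/10
Simplified = 13/10

13/10


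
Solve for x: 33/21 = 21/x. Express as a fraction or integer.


Setting up: 33/21 = 21/x
Cross multiply: 33 * x = 21 * 21
33x = 441
x = 441/33
x = 147/11

147/11


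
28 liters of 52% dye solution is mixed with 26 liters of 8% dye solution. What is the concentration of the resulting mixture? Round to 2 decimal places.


Solute in mixture 1 = 52% of 28 L = 28*52/100 = 364/25 L
Solute in mixture 2 = 8% of 26 L = 26*8/100 = 52/25 L
Total solute = 364/25 + 52/25 = 416/25 L
Total volume = 28 + 26 = 54 L
Final concentration = 416/25/54 * 100 = 30.81%

30.81


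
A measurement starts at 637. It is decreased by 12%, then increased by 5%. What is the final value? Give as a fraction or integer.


Start: 637
Step 1: decrease by 12% => multiply by 88/100
  637 * 88/100 = 14014/25
Step 2: increase by 5% => multiply by 105/100
  14014/25 * 105/100 = 147147/250
Final value = 147147/250

147147/250


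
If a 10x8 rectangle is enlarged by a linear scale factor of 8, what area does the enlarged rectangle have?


Original dimensions: 10 x 8
Enlargement factor = 8
New width = 10 * 8 = 80
New height = 8 * 8 = 64
New area = 80 * 64 = 5120

5120


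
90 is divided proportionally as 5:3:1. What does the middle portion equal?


Ratio = 5:3:1
Total parts = 5 + 3 + 1 = 9
Value per part = 90 / 9 = 10
First share = 5 * 10 = 50
Middle share = 3 * 10 = 30
Third share = 1 * 10 = 10

30


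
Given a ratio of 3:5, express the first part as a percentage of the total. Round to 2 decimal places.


Total parts = 3 + 5 = 8
First part fraction = 3/8
Percentage = (3/8) * 100
= 0.375 * 100
= 37.50%

37.50


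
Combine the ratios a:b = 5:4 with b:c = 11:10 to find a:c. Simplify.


Given a:b = 5:4 and b:c = 11:10
Make b consistent. Multiply first ratio by 11: a:b = 55:44
Multiply second ratio by 4: b:c = 44:40
Now b = 44 in both, so a:b:c = 55:44:40
Therefore a:c = 55:40
Simplify by GCD: a:c = 11:8

11:8


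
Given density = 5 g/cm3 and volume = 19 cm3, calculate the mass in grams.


Using mass = density * volume
Density = 5 g/cm3
Volume = 19 cm3
Mass = 5 * 19
= 95 g

95


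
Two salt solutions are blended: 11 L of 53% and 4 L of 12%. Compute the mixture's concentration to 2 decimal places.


Solute in mixture 1 = 53% of 11 L = 11*53/100 = 583/100 L
Solute in mixture 2 = 12% of 4 L = 4*12/100 = 12/25 L
Total solute = 583/100 + 12/25 = 631/100 L
Total volume = 11 + 4 = 15 L
Final concentration = 631/100/15 * 100 = 42.07%

42.07


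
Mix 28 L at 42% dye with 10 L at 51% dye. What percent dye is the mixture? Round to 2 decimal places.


Solute in mixture 1 = 42% of 28 L = 28*42/100 = 294/25 L
Solute in mixture 2 = 51% of 10 L = 10*51/100 = 51/10 L
Total solute = 294/25 + 51/10 = 843/50 L
Total volume = 28 + 10 = 38 L
Final concentration = 843/50/38 * 100 = 44.37%

44.37


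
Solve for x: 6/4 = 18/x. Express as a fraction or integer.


Setting up: 6/4 = 18/x
Cross multiply: 6 * x = 4 * 18
6x = 72
x = 72/6
x = 12

12


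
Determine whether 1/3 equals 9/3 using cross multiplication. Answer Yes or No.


Cross multiply to check 1/3 = 9/3
Left cross product: 1 * 3 = 3
Right cross product: 3 * 9 = 27
3 != 27
Not equal, so proportions differ => No

No


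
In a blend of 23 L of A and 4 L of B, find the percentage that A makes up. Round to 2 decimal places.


Volume of A = 23 L
Volume of B = 4 L
Total volume = 23 + 4 = 27 L
Percentage of A = (23/27) * 100
= 85.19%

85.19


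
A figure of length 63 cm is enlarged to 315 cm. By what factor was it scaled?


Original length = 63 cm
Scaled length = 315 cm
Scale factor = 315 / 63
= 5

5


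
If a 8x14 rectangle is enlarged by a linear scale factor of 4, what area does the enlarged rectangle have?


Original dimensions: 8 x 14
Enlargement factor = 4
New width = 8 * 4 = 32
New height = 14 * 4 = 56
New area = 32 * 56 = 1792

1792


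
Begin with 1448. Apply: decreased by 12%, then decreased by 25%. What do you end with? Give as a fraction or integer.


Start: 1448
Step 1: decrease by 12% => multiply by 88/100
  1448 * 88/100 = 31856/25
Step 2: decrease by 25% => multiply by 75/100
  31856/25 * 75/100 = 23892/25
Final value = 23892/25

23892/25


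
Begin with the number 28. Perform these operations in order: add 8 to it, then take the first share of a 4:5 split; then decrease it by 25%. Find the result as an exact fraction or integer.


Start with 28.
Step 1: Add 8: 28+8=36; split 4:5 first = 36*4/9 = 16
Step 2: Decrease by 25%: 16 * 75/100 = 12
Final result = 12

12


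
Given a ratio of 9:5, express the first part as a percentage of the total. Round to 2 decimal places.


Total parts = 9 + 5 = 14
First part fraction = 9/14
Percentage = (9/14) * 100
= 0.642857 * 100
= 64.29%

64.29


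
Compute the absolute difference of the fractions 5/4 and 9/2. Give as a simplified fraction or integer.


Simplify: 5/4 = 5/4 and 9/2 = 9/2
Find common denominator: LCD = 4
Convert: 5/4 and 18/4
Difference = |5 - 18|/4 = 13/4
Simplified = 13/4

13/4


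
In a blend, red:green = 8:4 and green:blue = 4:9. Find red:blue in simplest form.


Given a:b = 8:4 and b:c = 4:9
Make b consistent. Multiply first ratio by 4: a:b = 32:16
Multiply second ratio by 4: b:c = 16:36
Now b = 16 in both, so a:b:c = 32:16:36
Therefore a:c = 32:36
Simplify by GCD: a:c = 8:9

8:9


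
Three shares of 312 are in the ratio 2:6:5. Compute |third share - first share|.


Total parts = 2 + 6 + 5 = 13
Value per part = 312 / 13 = 24
Shares: 2*24=48, 6*24=144, 5*24=120
Third share = 120, first share = 48
Difference = |120 - 48| = 72

72


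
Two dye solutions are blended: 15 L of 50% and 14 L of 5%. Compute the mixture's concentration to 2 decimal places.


Solute in mixture 1 = 50% of 15 L = 15*50/100 = 15/2 L
Solute in mixture 2 = 5% of 14 L = 14*5/100 = 7/10 L
Total solute = 15/2 + 7/10 = 41/5 L
Total volume = 15 + 14 = 29 L
Final concentration = 41/5/29 * 100 = 28.28%

28.28


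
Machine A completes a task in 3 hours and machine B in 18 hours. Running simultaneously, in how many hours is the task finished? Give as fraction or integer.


Rate of A = 1/3 job per hour
Rate of B = 1/18 job per hour
Combined rate = 1/3 + 1/18
Find common denominator: (18 + 3)/(3*18) = 21/54
Combined rate = 7/18 job per hour
Time together = 1 / (7/18) = 18/7 hours

18/7


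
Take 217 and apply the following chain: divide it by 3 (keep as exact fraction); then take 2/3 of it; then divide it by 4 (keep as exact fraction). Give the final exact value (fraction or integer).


Start with 217.
Step 1: Divide by 3: 217 / 3 = 217/3
Step 2: Take 2/3: 217/3 * 2/3 = 434/9
Step 3: Divide by 4: 434/9 / 4 = 217/18
Final result = 217/18

217/18


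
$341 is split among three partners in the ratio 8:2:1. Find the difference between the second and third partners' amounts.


Total parts = 8 + 2 + 1 = 11
Value per part = 341 / 11 = 31
Shares: 8*31=248, 2*31=62, 1*31=31
Second share = 62, third share = 31
Difference = |62 - 31| = 31

31


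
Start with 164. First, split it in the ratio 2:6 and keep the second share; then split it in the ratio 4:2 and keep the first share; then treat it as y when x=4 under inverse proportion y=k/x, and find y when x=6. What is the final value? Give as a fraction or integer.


Start with 164.
Step 1: Split 2:6, second share = 164 * 6/8 = 123
Step 2: Split 4:2, first share = 123 * 4/6 = 82
Step 3: Inverse prop: k = (82)*4; new y = k/6 = 82*4/6 = 164/3
Final result = 164/3

164/3


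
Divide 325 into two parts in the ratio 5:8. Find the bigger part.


Total parts = 5 + 8 = 13
Value per part = 325 / 13 = 25
First share = 5 * 25 = 125
Second share = 8 * 25 = 200
Larger share = 200

200


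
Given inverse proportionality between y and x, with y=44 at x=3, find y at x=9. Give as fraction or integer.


Inverse proportion: y = k/x
Find k: k = 3 * 44 = 132
Compute y at x=9: y = 132/9
y = 44/3

44/3


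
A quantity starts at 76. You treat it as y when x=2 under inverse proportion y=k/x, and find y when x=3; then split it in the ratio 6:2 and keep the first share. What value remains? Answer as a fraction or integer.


Start with 76.
Step 1: Inverse prop: k = (76)*2; new y = k/3 = 76*2/3 = 152/3
Step 2: Split 6:2, first share = 152/3 * 6/8 = 38
Final result = 38

38


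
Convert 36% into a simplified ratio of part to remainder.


Part = 36%, Remainder = 64%
Ratio = 36:64
GCD(36, 64) = 4
Simplify: 9:16 = 9:16

9:16


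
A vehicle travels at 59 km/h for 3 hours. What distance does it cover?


Using distance = speed * time
Speed = 59 km/h
Time = 3 hours
Distance = 59 * 3
= 177 km

177


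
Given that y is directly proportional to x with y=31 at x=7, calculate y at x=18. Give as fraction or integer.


Direct proportion: y = kx
Find k: k = 31/7 = 31/7
Compute y at x=18: y = 31/7 * 18
y = 558/7

558/7


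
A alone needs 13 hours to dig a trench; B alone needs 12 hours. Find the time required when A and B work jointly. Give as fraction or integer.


Rate of A = 1/13 job per hour
Rate of B = 1/12 job per hour
Combined rate = 1/13 + 1/12
Find common denominator: (12 + 13)/(13*12) = 25/156
Combined rate = 25/156 job per hour
Time together = 1 / (25/156) = 156/25 hours

156/25


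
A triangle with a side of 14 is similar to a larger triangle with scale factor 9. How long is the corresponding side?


Similar triangles have proportional sides
Scale factor = 9
Smaller side = 14
Corresponding larger side = 14 * 9
= 126

126


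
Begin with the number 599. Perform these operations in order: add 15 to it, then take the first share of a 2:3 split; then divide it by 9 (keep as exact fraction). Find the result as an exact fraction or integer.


Start with 599.
Step 1: Add 15: 599+15=614; split 2:3 first = 614*2/5 = 1228/5
Step 2: Divide by 9: 1228/5 / 9 = 1228/45
Final result = 1228/45

1228/45


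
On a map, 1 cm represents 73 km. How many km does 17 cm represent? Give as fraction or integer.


Map scale: 1 cm = 73 km
Measured distance on map = 17 cm
Set up proportion: 17 * 73 / 1
= 1241 / 1
= 1241 km

1241


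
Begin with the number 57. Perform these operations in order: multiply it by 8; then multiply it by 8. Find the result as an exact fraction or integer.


Start with 57.
Step 1: Multiply by 8: 57 * 8 = 456
Step 2: Multiply by 8: 456 * 8 = 3648
Final result = 3648

3648


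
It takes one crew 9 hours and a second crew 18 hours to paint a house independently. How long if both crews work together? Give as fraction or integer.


Rate of A = 1/9 job per hour
Rate of B = 1/18 job per hour
Combined rate = 1/9 + 1/18
Find common denominator: (18 + 9)/(9*18) = 27/162
Combined rate = 1/6 job per hour
Time together = 1 / (1/6) = 6 hours

6


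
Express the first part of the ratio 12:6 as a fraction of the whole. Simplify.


Total parts = 12 + 6 = 18
First part fraction = 12/18
Simplify: 12/18 = 2/3

2/3


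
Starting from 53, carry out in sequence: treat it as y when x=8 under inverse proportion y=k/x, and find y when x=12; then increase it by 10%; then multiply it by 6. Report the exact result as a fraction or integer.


Start with 53.
Step 1: Inverse prop: k = (53)*8; new y = k/12 = 53*8/12 = 106/3
Step 2: Increase by 10%: 106/3 * 110/100 = 583/15
Step 3: Multiply by 6: 583/15 * 6 = 1166/5
Final result = 1166/5

1166/5


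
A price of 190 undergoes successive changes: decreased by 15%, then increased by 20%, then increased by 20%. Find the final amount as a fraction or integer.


Start: 190
Step 1: decrease by 15% => multiply by 85/100
  190 * 85/100 = 323/2
Step 2: increase by 20% => multiply by 120/100
  323/2 * 120/100 = 969/5
Step 3: increase by 20% => multiply by 120/100
  969/5 * 120/100 = 5814/25
Final value = 5814/25

5814/25


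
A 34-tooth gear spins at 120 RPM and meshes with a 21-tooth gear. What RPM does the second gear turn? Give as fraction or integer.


Gear ratio: teeth_A * RPM_A = teeth_B * RPM_B
34 * 120 = 21 * RPM_B
4080 = 21 * RPM_B
RPM_B = 4080 / 21
RPM_B = 1360/7

1360/7


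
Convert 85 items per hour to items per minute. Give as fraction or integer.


Converting from per hour to per minute
Rate = 85 items per hour
Divide by 60: 85/60
= 17/12 items per minute

17/12


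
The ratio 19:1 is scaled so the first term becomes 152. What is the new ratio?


Original ratio: 19:1
First term target: 152
Scale factor = 152 / 19 = 8
Multiply second term: 1 * 8 = 8
Equivalent ratio = 152:8

152:8


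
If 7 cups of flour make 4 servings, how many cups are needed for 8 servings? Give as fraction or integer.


Original: 7 cups for 4 servings
Target servings = 8
Scaling factor = 8/4
New amount = 7 * 8/4
= 56/4
= 14 cups

14


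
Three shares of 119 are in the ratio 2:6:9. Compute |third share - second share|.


Total parts = 2 + 6 + 9 = 17
Value per part = 119 / 17 = 7
Shares: 2*7=14, 6*7=42, 9*7=63
Third share = 63, second share = 42
Difference = |63 - 42| = 21

21


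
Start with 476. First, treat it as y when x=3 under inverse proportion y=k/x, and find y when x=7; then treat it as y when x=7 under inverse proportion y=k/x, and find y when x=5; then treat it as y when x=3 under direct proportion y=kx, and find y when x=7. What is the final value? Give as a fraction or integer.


Start with 476.
Step 1: Inverse prop: k = (476)*3; new y = k/7 = 476*3/7 = 204
Step 2: Inverse prop: k = (204)*7; new y = k/5 = 204*7/5 = 1428/5
Step 3: Direct prop: k = (1428/5)/3; new y = k*7 = 1428/5*7/3 = 3332/5
Final result = 3332/5

3332/5


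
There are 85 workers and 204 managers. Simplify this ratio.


Find GCD(85, 204)
GCD = 17
Divide both by 17: 85/17 = 5, 204/17 = 12
Simplified ratio = 5:12

5:12


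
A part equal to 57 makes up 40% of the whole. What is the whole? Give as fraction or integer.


Given: 57 is 40% of the whole
Set up: 57 = 40/100 * whole
whole = 57 * 100 / 40
whole = 5700 / 40
whole = 285/2

285/2


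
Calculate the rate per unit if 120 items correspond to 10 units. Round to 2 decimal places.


Total items = 120
Number of units = 10
Unit rate = 120 / 10
= 12 items per unit

12


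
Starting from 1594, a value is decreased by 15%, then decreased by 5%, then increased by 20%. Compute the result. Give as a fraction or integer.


Start: 1594
Step 1: decrease by 15% => multiply by 85/100
  1594 * 85/100 = 13549/10
Step 2: decrease by 5% => multiply by 95/100
  13549/10 * 95/100 = 257431/200
Step 3: increase by 20% => multiply by 120/100
  257431/200 * 120/100 = 772293/500
Final value = 772293/500

772293/500


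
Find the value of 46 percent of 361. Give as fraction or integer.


Compute 46% of 361
Convert percentage: 46% = 46/100
Multiply: 361 * 46/100
= 16606/100
= 8303/50

8303/50


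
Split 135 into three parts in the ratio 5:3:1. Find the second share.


Ratio = 5:3:1
Total parts = 5 + 3 + 1 = 9
Value per part = 135 / 9 = 15
First share = 5 * 15 = 75
Middle share = 3 * 15 = 45
Third share = 1 * 15 = 15

45


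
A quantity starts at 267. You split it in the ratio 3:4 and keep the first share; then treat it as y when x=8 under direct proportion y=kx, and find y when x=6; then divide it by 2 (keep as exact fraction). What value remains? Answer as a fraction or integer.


Start with 267.
Step 1: Split 3:4, first share = 267 * 3/7 = 801/7
Step 2: Direct prop: k = (801/7)/8; new y = k*6 = 801/7*6/8 = 2403/28
Step 3: Divide by 2: 2403/28 / 2 = 2403/56
Final result = 2403/56

2403/56


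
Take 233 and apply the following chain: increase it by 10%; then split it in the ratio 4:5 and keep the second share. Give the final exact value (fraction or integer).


Start with 233.
Step 1: Increase by 10%: 233 * 110/100 = 2563/10
Step 2: Split 4:5, second share = 2563/10 * 5/9 = 2563/18
Final result = 2563/18

2563/18


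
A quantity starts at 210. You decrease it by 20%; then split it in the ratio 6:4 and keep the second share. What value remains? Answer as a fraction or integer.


Start with 210.
Step 1: Decrease by 20%: 210 * 80/100 = 168
Step 2: Split 6:4, second share = 168 * 4/10 = 336/5
Final result = 336/5

336/5


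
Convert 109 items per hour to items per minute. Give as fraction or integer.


Converting from per hour to per minute
Rate = 109 items per hour
Divide by 60: 109/60
= 109/60 items per minute

109/60


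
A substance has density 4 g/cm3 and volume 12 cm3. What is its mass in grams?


Using mass = density * volume
Density = 4 g/cm3
Volume = 12 cm3
Mass = 4 * 12
= 48 g

48


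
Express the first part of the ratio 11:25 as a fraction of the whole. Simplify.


Total parts = 11 + 25 = 36
First part fraction = 11/36
Simplify: 11/36 = 11/36

11/36


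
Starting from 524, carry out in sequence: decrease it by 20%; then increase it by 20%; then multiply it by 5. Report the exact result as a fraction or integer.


Start with 524.
Step 1: Decrease by 20%: 524 * 80/100 = 2096/5
Step 2: Increase by 20%: 2096/5 * 120/100 = 12576/25
Step 3: Multiply by 5: 12576/25 * 5 = 12576/5
Final result = 12576/5

12576/5


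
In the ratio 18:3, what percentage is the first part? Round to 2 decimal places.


Total parts = 18 + 3 = 21
First part fraction = 18/21
Percentage = (18/21) * 100
= 0.857143 * 100
= 85.71%

85.71


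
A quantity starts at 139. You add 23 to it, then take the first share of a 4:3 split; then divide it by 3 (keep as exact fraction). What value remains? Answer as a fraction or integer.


Start with 139.
Step 1: Add 23: 139+23=162; split 4:3 first = 162*4/7 = 648/7
Step 2: Divide by 3: 648/7 / 3 = 216/7
Final result = 216/7

216/7


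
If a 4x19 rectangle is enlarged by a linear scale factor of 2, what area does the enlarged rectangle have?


Original dimensions: 4 x 19
Enlargement factor = 2
New width = 4 * 2 = 8
New height = 19 * 2 = 38
New area = 8 * 38 = 304

304


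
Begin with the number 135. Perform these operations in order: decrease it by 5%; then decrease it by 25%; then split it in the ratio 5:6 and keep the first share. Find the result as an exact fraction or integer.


Start with 135.
Step 1: Decrease by 5%: 135 * 95/100 = 513/4
Step 2: Decrease by 25%: 513/4 * 75/100 = 1539/16
Step 3: Split 5:6, first share = 1539/16 * 5/11 = 7695/176
Final result = 7695/176

7695/176


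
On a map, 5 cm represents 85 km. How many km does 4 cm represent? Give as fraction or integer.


Map scale: 5 cm = 85 km
Measured distance on map = 4 cm
Set up proportion: 4 * 85 / 5
= 340 / 5
= 68 km

68


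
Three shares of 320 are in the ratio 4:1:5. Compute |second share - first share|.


Total parts = 4 + 1 + 5 = 10
Value per part = 320 / 10 = 32
Shares: 4*32=128, 1*32=32, 5*32=160
Second share = 32, first share = 128
Difference = |32 - 128| = 96

96


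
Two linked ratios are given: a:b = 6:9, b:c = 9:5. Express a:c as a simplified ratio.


Given a:b = 6:9 and b:c = 9:5
Make b consistent. Multiply first ratio by 9: a:b = 54:81
Multiply second ratio by 9: b:c = 81:45
Now b = 81 in both, so a:b:c = 54:81:45
Therefore a:c = 54:45
Simplify by GCD: a:c = 6:5

6:5


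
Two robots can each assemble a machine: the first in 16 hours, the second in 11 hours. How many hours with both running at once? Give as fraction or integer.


Rate of A = 1/16 job per hour
Rate of B = 1/11 job per hour
Combined rate = 1/16 + 1/11
Find common denominator: (11 + 16)/(16*11) = 27/176
Combined rate = 27/176 job per hour
Time together = 1 / (27/176) = 176/27 hours

176/27


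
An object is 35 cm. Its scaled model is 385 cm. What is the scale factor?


Original length = 35 cm
Scaled length = 385 cm
Scale factor = 385 / 35
= 11

11


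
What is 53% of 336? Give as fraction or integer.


Compute 53% of 336
Convert percentage: 53% = 53/100
Multiply: 336 * 53/100
= 17808/100
= 4452/25

4452/25


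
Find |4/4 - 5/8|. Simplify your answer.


Simplify: 4/4 = 1 and 5/8 = 5/8
Find common denominator: LCD = 8
Convert: 8/8 and 5/8
Difference = |8 - 5|/8 = 3/8
Simplified = 3/8

3/8


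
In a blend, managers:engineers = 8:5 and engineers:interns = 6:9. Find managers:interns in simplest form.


Given a:b = 8:5 and b:c = 6:9
Make b consistent. Multiply first ratio by 6: a:b = 48:30
Multiply second ratio by 5: b:c = 30:45
Now b = 30 in both, so a:b:c = 48:30:45
Therefore a:c = 48:45
Simplify by GCD: a:c = 16:15

16:15


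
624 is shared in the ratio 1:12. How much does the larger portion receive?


Total parts = 1 + 12 = 13
Value per part = 624 / 13 = 48
First share = 1 * 48 = 48
Second share = 12 * 48 = 576
Larger share = 576

576


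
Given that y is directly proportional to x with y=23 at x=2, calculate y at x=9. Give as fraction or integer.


Direct proportion: y = kx
Find k: k = 23/2 = 23/2
Compute y at x=9: y = 23/2 * 9
y = 207/2

207/2


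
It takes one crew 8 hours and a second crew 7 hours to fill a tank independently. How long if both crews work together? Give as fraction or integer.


Rate of A = 1/8 job per hour
Rate of B = 1/7 job per hour
Combined rate = 1/8 + 1/7
Find common denominator: (7 + 8)/(8*7) = 15/56
Combined rate = 15/56 job per hour
Time together = 1 / (15/56) = 56/15 hours

56/15


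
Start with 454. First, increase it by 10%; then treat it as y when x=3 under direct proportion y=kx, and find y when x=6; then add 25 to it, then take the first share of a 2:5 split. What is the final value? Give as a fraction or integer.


Start with 454.
Step 1: Increase by 10%: 454 * 110/100 = 2497/5
Step 2: Direct prop: k = (2497/5)/3; new y = k*6 = 2497/5*6/3 = 4994/5
Step 3: Add 25: 4994/5+25=5119/5; split 2:5 first = 5119/5*2/7 = 10238/35
Final result = 10238/35

10238/35


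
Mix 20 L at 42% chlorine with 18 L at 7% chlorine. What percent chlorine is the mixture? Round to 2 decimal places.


Solute in mixture 1 = 42% of 20 L = 20*42/100 = 42/5 L
Solute in mixture 2 = 7% of 18 L = 18*7/100 = 63/50 L
Total solute = 42/5 + 63/50 = 483/50 L
Total volume = 20 + 18 = 38 L
Final concentration = 483/50/38 * 100 = 25.42%

25.42


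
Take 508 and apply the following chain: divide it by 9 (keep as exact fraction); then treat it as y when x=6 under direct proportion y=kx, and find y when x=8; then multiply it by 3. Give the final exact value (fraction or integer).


Start with 508.
Step 1: Divide by 9: 508 / 9 = 508/9
Step 2: Direct prop: k = (508/9)/6; new y = k*8 = 508/9*8/6 = 2032/27
Step 3: Multiply by 3: 2032/27 * 3 = 2032/9
Final result = 2032/9

2032/9


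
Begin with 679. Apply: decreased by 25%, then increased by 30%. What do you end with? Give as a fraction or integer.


Start: 679
Step 1: decrease by 25% => multiply by 75/100
  679 * 75/100 = 2037/4
Step 2: increase by 30% => multiply by 130/100
  2037/4 * 130/100 = 26481/40
Final value = 26481/40

26481/40
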